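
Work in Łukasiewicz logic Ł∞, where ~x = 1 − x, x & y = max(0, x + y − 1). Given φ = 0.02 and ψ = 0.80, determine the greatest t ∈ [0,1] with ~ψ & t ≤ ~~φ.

~ψ = 1 − 0.80 = 0.20
So the left factor is ~ψ = 0.20.
~φ = 1 − 0.02 = 0.98
~~φ = 1 − 0.98 = 0.02
So the right-hand bound is ~~φ = 0.02.
The residuum of the Łukasiewicz t-norm gives the supremum: min(1, 1 − 0.20 + 0.02).
1 − 0.20 + 0.02 = 0.82, so t = min(1, 0.82) = 0.82.
Check: 0.20 & 0.82 = max(0, 0.02) = 0.02 ≤ 0.02.

0.82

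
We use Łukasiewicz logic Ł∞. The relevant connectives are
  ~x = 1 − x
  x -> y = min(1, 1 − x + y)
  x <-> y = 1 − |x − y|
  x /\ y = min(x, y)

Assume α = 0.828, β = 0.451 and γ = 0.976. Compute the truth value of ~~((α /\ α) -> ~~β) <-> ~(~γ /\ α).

0.647

α /\ α = min(0.828, 0.828) = 0.828
~β = 1 − 0.451 = 0.549
~~β = 1 − 0.549 = 0.451
(α /\ α) -> ~~β = min(1, 1 − 0.828 + 0.451) = min(1, 0.623) = 0.623
~((α /\ α) -> ~~β) = 1 − 0.623 = 0.377
~~((α /\ α) -> ~~β) = 1 − 0.377 = 0.623
~γ = 1 − 0.976 = 0.024
~γ /\ α = min(0.024, 0.828) = 0.024
~(~γ /\ α) = 1 − 0.024 = 0.976
~~((α /\ α) -> ~~β) <-> ~(~γ /\ α) = 1 − |0.623 − 0.976| = 1 − 0.353 = 0.647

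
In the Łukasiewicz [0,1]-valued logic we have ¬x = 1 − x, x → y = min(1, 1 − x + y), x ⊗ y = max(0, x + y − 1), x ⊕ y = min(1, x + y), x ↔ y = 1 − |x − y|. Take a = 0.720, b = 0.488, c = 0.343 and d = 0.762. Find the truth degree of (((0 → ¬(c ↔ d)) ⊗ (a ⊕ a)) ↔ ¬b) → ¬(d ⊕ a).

0.488

c ↔ d = 1 − |0.343 − 0.762| = 1 − 0.419 = 0.581
¬(c ↔ d) = 1 − 0.581 = 0.419
0 → ¬(c ↔ d) = min(1, 1 − 0.000 + 0.419) = min(1, 1.419) = 1.000
a ⊕ a = min(1, 0.720 + 0.720) = min(1, 1.440) = 1.000
(0 → ¬(c ↔ d)) ⊗ (a ⊕ a) = max(0, 1.000 + 1.000 − 1) = max(0, 1.000) = 1.000
¬b = 1 − 0.488 = 0.512
((0 → ¬(c ↔ d)) ⊗ (a ⊕ a)) ↔ ¬b = 1 − |1.000 − 0.512| = 1 − 0.488 = 0.512
d ⊕ a = min(1, 0.762 + 0.720) = min(1, 1.482) = 1.000
¬(d ⊕ a) = 1 − 1.000 = 0.000
(((0 → ¬(c ↔ d)) ⊗ (a ⊕ a)) ↔ ¬b) → ¬(d ⊕ a) = min(1, 1 − 0.512 + 0.000) = min(1, 0.488) = 0.488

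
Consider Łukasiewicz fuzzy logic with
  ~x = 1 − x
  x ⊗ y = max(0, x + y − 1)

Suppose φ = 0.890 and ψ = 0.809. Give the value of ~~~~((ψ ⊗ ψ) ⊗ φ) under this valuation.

0.508

ψ ⊗ ψ = max(0, 0.809 + 0.809 − 1) = max(0, 0.618) = 0.618
(ψ ⊗ ψ) ⊗ φ = max(0, 0.618 + 0.890 − 1) = max(0, 0.508) = 0.508
~((ψ ⊗ ψ) ⊗ φ) = 1 − 0.508 = 0.492
~~((ψ ⊗ ψ) ⊗ φ) = 1 − 0.492 = 0.508
~~~((ψ ⊗ ψ) ⊗ φ) = 1 − 0.508 = 0.492
~~~~((ψ ⊗ ψ) ⊗ φ) = 1 − 0.492 = 0.508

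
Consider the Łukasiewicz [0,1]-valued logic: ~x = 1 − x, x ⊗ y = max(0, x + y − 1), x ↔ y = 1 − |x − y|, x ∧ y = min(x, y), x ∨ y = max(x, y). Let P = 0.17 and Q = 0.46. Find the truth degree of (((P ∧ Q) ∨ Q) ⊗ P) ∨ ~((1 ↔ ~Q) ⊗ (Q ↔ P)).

P ∧ Q = min(0.17, 0.46) = 0.17
(P ∧ Q) ∨ Q = max(0.17, 0.46) = 0.46
((P ∧ Q) ∨ Q) ⊗ P = max(0, 0.46 + 0.17 − 1) = max(0, -0.37) = 0.00
~Q = 1 − 0.46 = 0.54
1 ↔ ~Q = 1 − |1.00 − 0.54| = 1 − 0.46 = 0.54
Q ↔ P = 1 − |0.46 − 0.17| = 1 − 0.29 = 0.71
(1 ↔ ~Q) ⊗ (Q ↔ P) = max(0, 0.54 + 0.71 − 1) = max(0, 0.25) = 0.25
~((1 ↔ ~Q) ⊗ (Q ↔ P)) = 1 − 0.25 = 0.75
(((P ∧ Q) ∨ Q) ⊗ P) ∨ ~((1 ↔ ~Q) ⊗ (Q ↔ P)) = max(0.00, 0.75) = 0.75

0.75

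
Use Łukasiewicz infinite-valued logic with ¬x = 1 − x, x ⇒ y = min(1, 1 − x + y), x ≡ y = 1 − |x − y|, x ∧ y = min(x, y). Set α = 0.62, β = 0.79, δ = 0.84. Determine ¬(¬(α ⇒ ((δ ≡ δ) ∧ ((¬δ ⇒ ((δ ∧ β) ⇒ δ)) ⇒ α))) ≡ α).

0.62

δ ≡ δ = 1 − |0.84 − 0.84| = 1 − 0.00 = 1.00
¬δ = 1 − 0.84 = 0.16
δ ∧ β = min(0.84, 0.79) = 0.79
(δ ∧ β) ⇒ δ = min(1, 1 − 0.79 + 0.84) = min(1, 1.05) = 1.00
¬δ ⇒ ((δ ∧ β) ⇒ δ) = min(1, 1 − 0.16 + 1.00) = min(1, 1.84) = 1.00
(¬δ ⇒ ((δ ∧ β) ⇒ δ)) ⇒ α = min(1, 1 − 1.00 + 0.62) = min(1, 0.62) = 0.62
(δ ≡ δ) ∧ ((¬δ ⇒ ((δ ∧ β) ⇒ δ)) ⇒ α) = min(1.00, 0.62) = 0.62
α ⇒ ((δ ≡ δ) ∧ ((¬δ ⇒ ((δ ∧ β) ⇒ δ)) ⇒ α)) = min(1, 1 − 0.62 + 0.62) = min(1, 1.00) = 1.00
¬(α ⇒ ((δ ≡ δ) ∧ ((¬δ ⇒ ((δ ∧ β) ⇒ δ)) ⇒ α))) = 1 − 1.00 = 0.00
¬(α ⇒ ((δ ≡ δ) ∧ ((¬δ ⇒ ((δ ∧ β) ⇒ δ)) ⇒ α))) ≡ α = 1 − |0.00 − 0.62| = 1 − 0.62 = 0.38
¬(¬(α ⇒ ((δ ≡ δ) ∧ ((¬δ ⇒ ((δ ∧ β) ⇒ δ)) ⇒ α))) ≡ α) = 1 − 0.38 = 0.62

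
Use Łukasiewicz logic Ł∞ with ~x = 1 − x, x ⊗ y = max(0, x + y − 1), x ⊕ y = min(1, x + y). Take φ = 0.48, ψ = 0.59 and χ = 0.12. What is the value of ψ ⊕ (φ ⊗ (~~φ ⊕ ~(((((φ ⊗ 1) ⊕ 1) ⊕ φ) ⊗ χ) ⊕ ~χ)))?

0.59

~φ = 1 − 0.48 = 0.52
~~φ = 1 − 0.52 = 0.48
φ ⊗ 1 = max(0, 0.48 + 1.00 − 1) = max(0, 0.48) = 0.48
(φ ⊗ 1) ⊕ 1 = min(1, 0.48 + 1.00) = min(1, 1.48) = 1.00
((φ ⊗ 1) ⊕ 1) ⊕ φ = min(1, 1.00 + 0.48) = min(1, 1.48) = 1.00
(((φ ⊗ 1) ⊕ 1) ⊕ φ) ⊗ χ = max(0, 1.00 + 0.12 − 1) = max(0, 0.12) = 0.12
~χ = 1 − 0.12 = 0.88
((((φ ⊗ 1) ⊕ 1) ⊕ φ) ⊗ χ) ⊕ ~χ = min(1, 0.12 + 0.88) = min(1, 1.00) = 1.00
~(((((φ ⊗ 1) ⊕ 1) ⊕ φ) ⊗ χ) ⊕ ~χ) = 1 − 1.00 = 0.00
~~φ ⊕ ~(((((φ ⊗ 1) ⊕ 1) ⊕ φ) ⊗ χ) ⊕ ~χ) = min(1, 0.48 + 0.00) = min(1, 0.48) = 0.48
φ ⊗ (~~φ ⊕ ~(((((φ ⊗ 1) ⊕ 1) ⊕ φ) ⊗ χ) ⊕ ~χ)) = max(0, 0.48 + 0.48 − 1) = max(0, -0.04) = 0.00
ψ ⊕ (φ ⊗ (~~φ ⊕ ~(((((φ ⊗ 1) ⊕ 1) ⊕ φ) ⊗ χ) ⊕ ~χ))) = min(1, 0.59 + 0.00) = min(1, 0.59) = 0.59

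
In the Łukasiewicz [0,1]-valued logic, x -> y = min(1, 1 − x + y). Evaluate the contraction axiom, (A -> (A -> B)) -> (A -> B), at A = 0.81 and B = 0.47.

A -> B = min(1, 1 − 0.81 + 0.47) = min(1, 0.66) = 0.66
A -> (A -> B) = min(1, 1 − 0.81 + 0.66) = min(1, 0.85) = 0.85
(A -> (A -> B)) -> (A -> B) = min(1, 1 − 0.85 + 0.66) = min(1, 0.81) = 0.81
(The value 0.81 < 1 shows this instance is not satisfied; fails in Ł∞ (the t-norm is not idempotent).)

0.81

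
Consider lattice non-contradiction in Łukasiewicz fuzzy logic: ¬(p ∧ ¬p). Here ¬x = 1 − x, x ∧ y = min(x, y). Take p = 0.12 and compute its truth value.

0.88

¬p = 1 − 0.12 = 0.88
p ∧ ¬p = min(0.12, 0.88) = 0.12
¬(p ∧ ¬p) = 1 − 0.12 = 0.88
(The value 0.88 < 1 shows this instance is not satisfied; not a Ł∞-tautology — its value is 1 − min(a, 1−a).)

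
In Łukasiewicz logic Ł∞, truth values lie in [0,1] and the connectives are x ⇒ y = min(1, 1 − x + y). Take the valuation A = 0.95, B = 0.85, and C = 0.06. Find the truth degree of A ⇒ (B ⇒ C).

B ⇒ C = min(1, 1 − 0.85 + 0.06) = min(1, 0.21) = 0.21
A ⇒ (B ⇒ C) = min(1, 1 − 0.95 + 0.21) = min(1, 0.26) = 0.26

0.26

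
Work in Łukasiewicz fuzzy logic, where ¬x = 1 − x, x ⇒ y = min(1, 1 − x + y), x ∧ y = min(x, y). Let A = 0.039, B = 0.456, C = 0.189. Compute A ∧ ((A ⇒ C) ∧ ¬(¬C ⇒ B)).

A ⇒ C = min(1, 1 − 0.039 + 0.189) = min(1, 1.150) = 1.000
¬C = 1 − 0.189 = 0.811
¬C ⇒ B = min(1, 1 − 0.811 + 0.456) = min(1, 0.645) = 0.645
¬(¬C ⇒ B) = 1 − 0.645 = 0.355
(A ⇒ C) ∧ ¬(¬C ⇒ B) = min(1.000, 0.355) = 0.355
A ∧ ((A ⇒ C) ∧ ¬(¬C ⇒ B)) = min(0.039, 0.355) = 0.039

0.039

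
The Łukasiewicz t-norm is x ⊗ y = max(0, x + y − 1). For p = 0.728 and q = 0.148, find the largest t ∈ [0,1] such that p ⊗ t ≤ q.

The residuum of the Łukasiewicz t-norm gives the supremum: min(1, 1 − 0.728 + 0.148).
1 − 0.728 + 0.148 = 0.420, so t = min(1, 0.420) = 0.420.
Check: 0.728 ⊗ 0.420 = max(0, 0.148) = 0.148 ≤ 0.148.

0.420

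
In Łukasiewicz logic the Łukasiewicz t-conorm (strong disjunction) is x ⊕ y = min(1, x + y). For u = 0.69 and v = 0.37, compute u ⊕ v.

u ⊕ v = min(1, 0.69 + 0.37) = min(1, 1.06) = 1.00
For comparison, the Gödel t-conorm max(x, y) would give 0.69.

1.00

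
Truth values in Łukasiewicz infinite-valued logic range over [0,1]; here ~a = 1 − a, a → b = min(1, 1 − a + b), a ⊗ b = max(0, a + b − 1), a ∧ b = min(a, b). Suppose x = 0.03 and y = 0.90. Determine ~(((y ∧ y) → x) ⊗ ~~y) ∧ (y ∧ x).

y ∧ y = min(0.90, 0.90) = 0.90
(y ∧ y) → x = min(1, 1 − 0.90 + 0.03) = min(1, 0.13) = 0.13
~y = 1 − 0.90 = 0.10
~~y = 1 − 0.10 = 0.90
((y ∧ y) → x) ⊗ ~~y = max(0, 0.13 + 0.90 − 1) = max(0, 0.03) = 0.03
~(((y ∧ y) → x) ⊗ ~~y) = 1 − 0.03 = 0.97
y ∧ x = min(0.90, 0.03) = 0.03
~(((y ∧ y) → x) ⊗ ~~y) ∧ (y ∧ x) = min(0.97, 0.03) = 0.03

0.03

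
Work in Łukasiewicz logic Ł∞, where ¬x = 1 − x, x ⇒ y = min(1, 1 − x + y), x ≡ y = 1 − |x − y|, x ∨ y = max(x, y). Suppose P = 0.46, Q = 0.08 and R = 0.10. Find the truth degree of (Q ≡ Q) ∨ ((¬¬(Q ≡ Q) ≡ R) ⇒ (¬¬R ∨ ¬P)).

1.00

Q ≡ Q = 1 − |0.08 − 0.08| = 1 − 0.00 = 1.00
¬(Q ≡ Q) = 1 − 1.00 = 0.00
¬¬(Q ≡ Q) = 1 − 0.00 = 1.00
¬¬(Q ≡ Q) ≡ R = 1 − |1.00 − 0.10| = 1 − 0.90 = 0.10
¬R = 1 − 0.10 = 0.90
¬¬R = 1 − 0.90 = 0.10
¬P = 1 − 0.46 = 0.54
¬¬R ∨ ¬P = max(0.10, 0.54) = 0.54
(¬¬(Q ≡ Q) ≡ R) ⇒ (¬¬R ∨ ¬P) = min(1, 1 − 0.10 + 0.54) = min(1, 1.44) = 1.00
(Q ≡ Q) ∨ ((¬¬(Q ≡ Q) ≡ R) ⇒ (¬¬R ∨ ¬P)) = max(1.00, 1.00) = 1.00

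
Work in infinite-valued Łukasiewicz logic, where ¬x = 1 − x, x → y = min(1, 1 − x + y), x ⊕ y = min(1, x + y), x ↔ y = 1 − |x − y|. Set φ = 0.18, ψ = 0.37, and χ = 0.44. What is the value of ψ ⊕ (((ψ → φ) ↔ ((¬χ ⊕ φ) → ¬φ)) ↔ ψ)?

0.93

ψ → φ = min(1, 1 − 0.37 + 0.18) = min(1, 0.81) = 0.81
¬χ = 1 − 0.44 = 0.56
¬χ ⊕ φ = min(1, 0.56 + 0.18) = min(1, 0.74) = 0.74
¬φ = 1 − 0.18 = 0.82
(¬χ ⊕ φ) → ¬φ = min(1, 1 − 0.74 + 0.82) = min(1, 1.08) = 1.00
(ψ → φ) ↔ ((¬χ ⊕ φ) → ¬φ) = 1 − |0.81 − 1.00| = 1 − 0.19 = 0.81
((ψ → φ) ↔ ((¬χ ⊕ φ) → ¬φ)) ↔ ψ = 1 − |0.81 − 0.37| = 1 − 0.44 = 0.56
ψ ⊕ (((ψ → φ) ↔ ((¬χ ⊕ φ) → ¬φ)) ↔ ψ) = min(1, 0.37 + 0.56) = min(1, 0.93) = 0.93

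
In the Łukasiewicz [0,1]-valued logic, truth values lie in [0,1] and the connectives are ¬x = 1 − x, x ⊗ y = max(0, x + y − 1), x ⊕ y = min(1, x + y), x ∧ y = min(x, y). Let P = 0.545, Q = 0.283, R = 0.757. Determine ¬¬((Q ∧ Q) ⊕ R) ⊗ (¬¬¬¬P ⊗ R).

0.302

Q ∧ Q = min(0.283, 0.283) = 0.283
(Q ∧ Q) ⊕ R = min(1, 0.283 + 0.757) = min(1, 1.040) = 1.000
¬((Q ∧ Q) ⊕ R) = 1 − 1.000 = 0.000
¬¬((Q ∧ Q) ⊕ R) = 1 − 0.000 = 1.000
¬P = 1 − 0.545 = 0.455
¬¬P = 1 − 0.455 = 0.545
¬¬¬P = 1 − 0.545 = 0.455
¬¬¬¬P = 1 − 0.455 = 0.545
¬¬¬¬P ⊗ R = max(0, 0.545 + 0.757 − 1) = max(0, 0.302) = 0.302
¬¬((Q ∧ Q) ⊕ R) ⊗ (¬¬¬¬P ⊗ R) = max(0, 1.000 + 0.302 − 1) = max(0, 0.302) = 0.302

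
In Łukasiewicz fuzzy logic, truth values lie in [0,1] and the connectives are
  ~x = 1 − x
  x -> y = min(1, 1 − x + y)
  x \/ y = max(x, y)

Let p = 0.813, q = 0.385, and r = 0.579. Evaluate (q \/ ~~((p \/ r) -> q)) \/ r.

0.579

p \/ r = max(0.813, 0.579) = 0.813
(p \/ r) -> q = min(1, 1 − 0.813 + 0.385) = min(1, 0.572) = 0.572
~((p \/ r) -> q) = 1 − 0.572 = 0.428
~~((p \/ r) -> q) = 1 − 0.428 = 0.572
q \/ ~~((p \/ r) -> q) = max(0.385, 0.572) = 0.572
(q \/ ~~((p \/ r) -> q)) \/ r = max(0.572, 0.579) = 0.579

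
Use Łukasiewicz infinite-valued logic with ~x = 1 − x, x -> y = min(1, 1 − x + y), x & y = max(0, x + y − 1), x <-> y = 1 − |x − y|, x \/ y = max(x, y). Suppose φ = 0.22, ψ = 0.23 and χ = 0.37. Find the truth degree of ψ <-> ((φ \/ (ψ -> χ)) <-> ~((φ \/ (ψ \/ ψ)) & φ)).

ψ -> χ = min(1, 1 − 0.23 + 0.37) = min(1, 1.14) = 1.00
φ \/ (ψ -> χ) = max(0.22, 1.00) = 1.00
ψ \/ ψ = max(0.23, 0.23) = 0.23
φ \/ (ψ \/ ψ) = max(0.22, 0.23) = 0.23
(φ \/ (ψ \/ ψ)) & φ = max(0, 0.23 + 0.22 − 1) = max(0, -0.55) = 0.00
~((φ \/ (ψ \/ ψ)) & φ) = 1 − 0.00 = 1.00
(φ \/ (ψ -> χ)) <-> ~((φ \/ (ψ \/ ψ)) & φ) = 1 − |1.00 − 1.00| = 1 − 0.00 = 1.00
ψ <-> ((φ \/ (ψ -> χ)) <-> ~((φ \/ (ψ \/ ψ)) & φ)) = 1 − |0.23 − 1.00| = 1 − 0.77 = 0.23

0.23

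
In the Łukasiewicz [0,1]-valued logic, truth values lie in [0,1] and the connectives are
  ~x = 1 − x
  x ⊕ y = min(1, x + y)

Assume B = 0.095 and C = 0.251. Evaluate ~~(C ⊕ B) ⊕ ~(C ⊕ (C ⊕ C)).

0.593

C ⊕ B = min(1, 0.251 + 0.095) = min(1, 0.346) = 0.346
~(C ⊕ B) = 1 − 0.346 = 0.654
~~(C ⊕ B) = 1 − 0.654 = 0.346
C ⊕ C = min(1, 0.251 + 0.251) = min(1, 0.502) = 0.502
C ⊕ (C ⊕ C) = min(1, 0.251 + 0.502) = min(1, 0.753) = 0.753
~(C ⊕ (C ⊕ C)) = 1 − 0.753 = 0.247
~~(C ⊕ B) ⊕ ~(C ⊕ (C ⊕ C)) = min(1, 0.346 + 0.247) = min(1, 0.593) = 0.593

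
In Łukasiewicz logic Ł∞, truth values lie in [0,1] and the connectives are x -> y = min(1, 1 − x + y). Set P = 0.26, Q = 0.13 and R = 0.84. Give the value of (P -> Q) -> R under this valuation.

0.97

P -> Q = min(1, 1 − 0.26 + 0.13) = min(1, 0.87) = 0.87
(P -> Q) -> R = min(1, 1 − 0.87 + 0.84) = min(1, 0.97) = 0.97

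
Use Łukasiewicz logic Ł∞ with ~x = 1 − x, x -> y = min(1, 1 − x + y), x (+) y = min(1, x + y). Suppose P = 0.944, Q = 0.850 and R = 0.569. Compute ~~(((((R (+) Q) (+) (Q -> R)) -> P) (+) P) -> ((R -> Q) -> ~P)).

R (+) Q = min(1, 0.569 + 0.850) = min(1, 1.419) = 1.000
Q -> R = min(1, 1 − 0.850 + 0.569) = min(1, 0.719) = 0.719
(R (+) Q) (+) (Q -> R) = min(1, 1.000 + 0.719) = min(1, 1.719) = 1.000
((R (+) Q) (+) (Q -> R)) -> P = min(1, 1 − 1.000 + 0.944) = min(1, 0.944) = 0.944
(((R (+) Q) (+) (Q -> R)) -> P) (+) P = min(1, 0.944 + 0.944) = min(1, 1.888) = 1.000
R -> Q = min(1, 1 − 0.569 + 0.850) = min(1, 1.281) = 1.000
~P = 1 − 0.944 = 0.056
(R -> Q) -> ~P = min(1, 1 − 1.000 + 0.056) = min(1, 0.056) = 0.056
((((R (+) Q) (+) (Q -> R)) -> P) (+) P) -> ((R -> Q) -> ~P) = min(1, 1 − 1.000 + 0.056) = min(1, 0.056) = 0.056
~(((((R (+) Q) (+) (Q -> R)) -> P) (+) P) -> ((R -> Q) -> ~P)) = 1 − 0.056 = 0.944
~~(((((R (+) Q) (+) (Q -> R)) -> P) (+) P) -> ((R -> Q) -> ~P)) = 1 − 0.944 = 0.056

0.056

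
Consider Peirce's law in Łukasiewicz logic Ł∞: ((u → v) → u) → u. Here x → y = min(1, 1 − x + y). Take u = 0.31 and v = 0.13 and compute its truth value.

0.82

u → v = min(1, 1 − 0.31 + 0.13) = min(1, 0.82) = 0.82
(u → v) → u = min(1, 1 − 0.82 + 0.31) = min(1, 0.49) = 0.49
((u → v) → u) → u = min(1, 1 − 0.49 + 0.31) = min(1, 0.82) = 0.82
(The value 0.82 < 1 shows this instance is not satisfied; not a Ł∞-tautology in general.)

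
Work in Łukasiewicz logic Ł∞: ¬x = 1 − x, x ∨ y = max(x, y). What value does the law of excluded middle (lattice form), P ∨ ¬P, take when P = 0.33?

¬P = 1 − 0.33 = 0.67
P ∨ ¬P = max(0.33, 0.67) = 0.67
(The value 0.67 < 1 shows this instance is not satisfied; not a Ł∞-tautology — its value is max(a, 1−a).)

0.67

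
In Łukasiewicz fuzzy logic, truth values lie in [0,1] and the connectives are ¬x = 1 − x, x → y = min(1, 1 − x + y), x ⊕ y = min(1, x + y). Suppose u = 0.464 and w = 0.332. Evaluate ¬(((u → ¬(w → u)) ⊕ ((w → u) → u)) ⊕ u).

0.000

w → u = min(1, 1 − 0.332 + 0.464) = min(1, 1.132) = 1.000
¬(w → u) = 1 − 1.000 = 0.000
u → ¬(w → u) = min(1, 1 − 0.464 + 0.000) = min(1, 0.536) = 0.536
(w → u) → u = min(1, 1 − 1.000 + 0.464) = min(1, 0.464) = 0.464
(u → ¬(w → u)) ⊕ ((w → u) → u) = min(1, 0.536 + 0.464) = min(1, 1.000) = 1.000
((u → ¬(w → u)) ⊕ ((w → u) → u)) ⊕ u = min(1, 1.000 + 0.464) = min(1, 1.464) = 1.000
¬(((u → ¬(w → u)) ⊕ ((w → u) → u)) ⊕ u) = 1 − 1.000 = 0.000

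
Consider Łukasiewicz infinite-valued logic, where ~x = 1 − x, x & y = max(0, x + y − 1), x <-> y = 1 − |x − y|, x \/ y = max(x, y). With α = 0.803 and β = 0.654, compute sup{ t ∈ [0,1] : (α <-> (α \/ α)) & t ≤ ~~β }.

α \/ α = max(0.803, 0.803) = 0.803
α <-> (α \/ α) = 1 − |0.803 − 0.803| = 1 − 0.000 = 1.000
So the left factor is α <-> (α \/ α) = 1.000.
~β = 1 − 0.654 = 0.346
~~β = 1 − 0.346 = 0.654
So the right-hand bound is ~~β = 0.654.
The residuum of the Łukasiewicz t-norm gives the supremum: min(1, 1 − 1.000 + 0.654).
1 − 1.000 + 0.654 = 0.654, so t = min(1, 0.654) = 0.654.
Check: 1.000 & 0.654 = max(0, 0.654) = 0.654 ≤ 0.654.

0.654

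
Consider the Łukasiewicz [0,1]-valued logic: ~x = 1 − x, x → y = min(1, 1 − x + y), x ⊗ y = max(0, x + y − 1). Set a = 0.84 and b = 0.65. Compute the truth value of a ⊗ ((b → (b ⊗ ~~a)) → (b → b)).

~a = 1 − 0.84 = 0.16
~~a = 1 − 0.16 = 0.84
b ⊗ ~~a = max(0, 0.65 + 0.84 − 1) = max(0, 0.49) = 0.49
b → (b ⊗ ~~a) = min(1, 1 − 0.65 + 0.49) = min(1, 0.84) = 0.84
b → b = min(1, 1 − 0.65 + 0.65) = min(1, 1.00) = 1.00
(b → (b ⊗ ~~a)) → (b → b) = min(1, 1 − 0.84 + 1.00) = min(1, 1.16) = 1.00
a ⊗ ((b → (b ⊗ ~~a)) → (b → b)) = max(0, 0.84 + 1.00 − 1) = max(0, 0.84) = 0.84

0.84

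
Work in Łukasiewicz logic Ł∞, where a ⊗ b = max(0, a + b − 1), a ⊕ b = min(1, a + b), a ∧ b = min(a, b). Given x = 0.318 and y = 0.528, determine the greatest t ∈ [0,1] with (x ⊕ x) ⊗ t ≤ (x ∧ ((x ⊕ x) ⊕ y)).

0.682

x ⊕ x = min(1, 0.318 + 0.318) = min(1, 0.636) = 0.636
So the left factor is x ⊕ x = 0.636.
(x ⊕ x) ⊕ y = min(1, 0.636 + 0.528) = min(1, 1.164) = 1.000
x ∧ ((x ⊕ x) ⊕ y) = min(0.318, 1.000) = 0.318
So the right-hand bound is x ∧ ((x ⊕ x) ⊕ y) = 0.318.
The residuum of the Łukasiewicz t-norm gives the supremum: min(1, 1 − 0.636 + 0.318).
1 − 0.636 + 0.318 = 0.682, so t = min(1, 0.682) = 0.682.
Check: 0.636 ⊗ 0.682 = max(0, 0.318) = 0.318 ≤ 0.318.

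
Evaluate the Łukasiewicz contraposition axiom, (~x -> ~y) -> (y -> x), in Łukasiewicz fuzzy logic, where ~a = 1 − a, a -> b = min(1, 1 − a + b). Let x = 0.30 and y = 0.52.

~x = 1 − 0.30 = 0.70
~y = 1 − 0.52 = 0.48
~x -> ~y = min(1, 1 − 0.70 + 0.48) = min(1, 0.78) = 0.78
y -> x = min(1, 1 − 0.52 + 0.30) = min(1, 0.78) = 0.78
(~x -> ~y) -> (y -> x) = min(1, 1 − 0.78 + 0.78) = min(1, 1.00) = 1.00
(As expected: an axiom of Ł∞, always 1.)

1.00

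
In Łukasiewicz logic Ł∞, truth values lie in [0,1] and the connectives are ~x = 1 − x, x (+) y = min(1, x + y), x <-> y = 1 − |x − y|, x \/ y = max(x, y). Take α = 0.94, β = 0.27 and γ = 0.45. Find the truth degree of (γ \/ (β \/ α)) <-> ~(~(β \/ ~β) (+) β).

0.52

β \/ α = max(0.27, 0.94) = 0.94
γ \/ (β \/ α) = max(0.45, 0.94) = 0.94
~β = 1 − 0.27 = 0.73
β \/ ~β = max(0.27, 0.73) = 0.73
~(β \/ ~β) = 1 − 0.73 = 0.27
~(β \/ ~β) (+) β = min(1, 0.27 + 0.27) = min(1, 0.54) = 0.54
~(~(β \/ ~β) (+) β) = 1 − 0.54 = 0.46
(γ \/ (β \/ α)) <-> ~(~(β \/ ~β) (+) β) = 1 − |0.94 − 0.46| = 1 − 0.48 = 0.52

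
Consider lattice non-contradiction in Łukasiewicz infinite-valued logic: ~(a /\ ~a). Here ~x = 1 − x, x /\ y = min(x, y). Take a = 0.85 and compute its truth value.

~a = 1 − 0.85 = 0.15
a /\ ~a = min(0.85, 0.15) = 0.15
~(a /\ ~a) = 1 − 0.15 = 0.85
(The value 0.85 < 1 shows this instance is not satisfied; not a Ł∞-tautology — its value is 1 − min(a, 1−a).)

0.85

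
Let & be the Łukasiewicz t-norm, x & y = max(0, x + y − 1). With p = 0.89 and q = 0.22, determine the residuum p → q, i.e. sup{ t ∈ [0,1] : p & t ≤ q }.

0.33

The residuum of the Łukasiewicz t-norm gives the supremum: min(1, 1 − 0.89 + 0.22).
1 − 0.89 + 0.22 = 0.33, so t = min(1, 0.33) = 0.33.
Check: 0.89 & 0.33 = max(0, 0.22) = 0.22 ≤ 0.22.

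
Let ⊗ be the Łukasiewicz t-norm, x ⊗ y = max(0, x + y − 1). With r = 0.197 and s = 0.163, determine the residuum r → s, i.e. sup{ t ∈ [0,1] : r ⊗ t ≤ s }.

The residuum of the Łukasiewicz t-norm gives the supremum: min(1, 1 − 0.197 + 0.163).
1 − 0.197 + 0.163 = 0.966, so t = min(1, 0.966) = 0.966.
Check: 0.197 ⊗ 0.966 = max(0, 0.163) = 0.163 ≤ 0.163.

0.966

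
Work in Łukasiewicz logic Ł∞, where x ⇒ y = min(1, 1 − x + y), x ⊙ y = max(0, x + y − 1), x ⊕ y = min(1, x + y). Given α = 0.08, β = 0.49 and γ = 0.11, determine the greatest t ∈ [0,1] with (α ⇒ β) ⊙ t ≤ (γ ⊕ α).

α ⇒ β = min(1, 1 − 0.08 + 0.49) = min(1, 1.41) = 1.00
So the left factor is α ⇒ β = 1.00.
γ ⊕ α = min(1, 0.11 + 0.08) = min(1, 0.19) = 0.19
So the right-hand bound is γ ⊕ α = 0.19.
The residuum of the Łukasiewicz t-norm gives the supremum: min(1, 1 − 1.00 + 0.19).
1 − 1.00 + 0.19 = 0.19, so t = min(1, 0.19) = 0.19.
Check: 1.00 ⊙ 0.19 = max(0, 0.19) = 0.19 ≤ 0.19.

0.19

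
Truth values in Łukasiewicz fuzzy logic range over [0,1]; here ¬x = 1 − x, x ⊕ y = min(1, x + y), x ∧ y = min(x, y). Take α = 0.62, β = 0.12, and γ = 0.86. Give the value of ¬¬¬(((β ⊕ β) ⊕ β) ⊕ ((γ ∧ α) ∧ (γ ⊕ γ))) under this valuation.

0.02

β ⊕ β = min(1, 0.12 + 0.12) = min(1, 0.24) = 0.24
(β ⊕ β) ⊕ β = min(1, 0.24 + 0.12) = min(1, 0.36) = 0.36
γ ∧ α = min(0.86, 0.62) = 0.62
γ ⊕ γ = min(1, 0.86 + 0.86) = min(1, 1.72) = 1.00
(γ ∧ α) ∧ (γ ⊕ γ) = min(0.62, 1.00) = 0.62
((β ⊕ β) ⊕ β) ⊕ ((γ ∧ α) ∧ (γ ⊕ γ)) = min(1, 0.36 + 0.62) = min(1, 0.98) = 0.98
¬(((β ⊕ β) ⊕ β) ⊕ ((γ ∧ α) ∧ (γ ⊕ γ))) = 1 − 0.98 = 0.02
¬¬(((β ⊕ β) ⊕ β) ⊕ ((γ ∧ α) ∧ (γ ⊕ γ))) = 1 − 0.02 = 0.98
¬¬¬(((β ⊕ β) ⊕ β) ⊕ ((γ ∧ α) ∧ (γ ⊕ γ))) = 1 − 0.98 = 0.02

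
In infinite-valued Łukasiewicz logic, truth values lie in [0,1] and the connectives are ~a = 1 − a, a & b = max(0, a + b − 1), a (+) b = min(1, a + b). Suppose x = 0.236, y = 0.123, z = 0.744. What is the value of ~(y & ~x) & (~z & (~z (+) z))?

~x = 1 − 0.236 = 0.764
y & ~x = max(0, 0.123 + 0.764 − 1) = max(0, -0.113) = 0.000
~(y & ~x) = 1 − 0.000 = 1.000
~z = 1 − 0.744 = 0.256
~z (+) z = min(1, 0.256 + 0.744) = min(1, 1.000) = 1.000
~z & (~z (+) z) = max(0, 0.256 + 1.000 − 1) = max(0, 0.256) = 0.256
~(y & ~x) & (~z & (~z (+) z)) = max(0, 1.000 + 0.256 − 1) = max(0, 0.256) = 0.256

0.256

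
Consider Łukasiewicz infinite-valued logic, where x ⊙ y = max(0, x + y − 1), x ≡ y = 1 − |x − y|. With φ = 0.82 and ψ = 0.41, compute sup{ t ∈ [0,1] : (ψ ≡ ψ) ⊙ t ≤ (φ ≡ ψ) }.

ψ ≡ ψ = 1 − |0.41 − 0.41| = 1 − 0.00 = 1.00
So the left factor is ψ ≡ ψ = 1.00.
φ ≡ ψ = 1 − |0.82 − 0.41| = 1 − 0.41 = 0.59
So the right-hand bound is φ ≡ ψ = 0.59.
The residuum of the Łukasiewicz t-norm gives the supremum: min(1, 1 − 1.00 + 0.59).
1 − 1.00 + 0.59 = 0.59, so t = min(1, 0.59) = 0.59.
Check: 1.00 ⊙ 0.59 = max(0, 0.59) = 0.59 ≤ 0.59.

0.59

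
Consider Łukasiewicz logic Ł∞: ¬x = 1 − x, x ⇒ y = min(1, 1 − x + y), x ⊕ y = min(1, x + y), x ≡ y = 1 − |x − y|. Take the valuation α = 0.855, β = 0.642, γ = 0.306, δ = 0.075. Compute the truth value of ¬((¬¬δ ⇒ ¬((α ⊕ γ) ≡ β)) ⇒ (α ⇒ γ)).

¬δ = 1 − 0.075 = 0.925
¬¬δ = 1 − 0.925 = 0.075
α ⊕ γ = min(1, 0.855 + 0.306) = min(1, 1.161) = 1.000
(α ⊕ γ) ≡ β = 1 − |1.000 − 0.642| = 1 − 0.358 = 0.642
¬((α ⊕ γ) ≡ β) = 1 − 0.642 = 0.358
¬¬δ ⇒ ¬((α ⊕ γ) ≡ β) = min(1, 1 − 0.075 + 0.358) = min(1, 1.283) = 1.000
α ⇒ γ = min(1, 1 − 0.855 + 0.306) = min(1, 0.451) = 0.451
(¬¬δ ⇒ ¬((α ⊕ γ) ≡ β)) ⇒ (α ⇒ γ) = min(1, 1 − 1.000 + 0.451) = min(1, 0.451) = 0.451
¬((¬¬δ ⇒ ¬((α ⊕ γ) ≡ β)) ⇒ (α ⇒ γ)) = 1 − 0.451 = 0.549

0.549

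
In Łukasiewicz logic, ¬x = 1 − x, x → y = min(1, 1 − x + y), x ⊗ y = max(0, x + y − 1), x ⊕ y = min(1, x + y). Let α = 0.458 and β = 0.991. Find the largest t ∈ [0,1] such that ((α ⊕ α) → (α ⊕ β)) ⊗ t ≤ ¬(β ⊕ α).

α ⊕ α = min(1, 0.458 + 0.458) = min(1, 0.916) = 0.916
α ⊕ β = min(1, 0.458 + 0.991) = min(1, 1.449) = 1.000
(α ⊕ α) → (α ⊕ β) = min(1, 1 − 0.916 + 1.000) = min(1, 1.084) = 1.000
So the left factor is (α ⊕ α) → (α ⊕ β) = 1.000.
β ⊕ α = min(1, 0.991 + 0.458) = min(1, 1.449) = 1.000
¬(β ⊕ α) = 1 − 1.000 = 0.000
So the right-hand bound is ¬(β ⊕ α) = 0.000.
The residuum of the Łukasiewicz t-norm gives the supremum: min(1, 1 − 1.000 + 0.000).
1 − 1.000 + 0.000 = 0.000, so t = min(1, 0.000) = 0.000.
Check: 1.000 ⊗ 0.000 = max(0, 0.000) = 0.000 ≤ 0.000.

0.000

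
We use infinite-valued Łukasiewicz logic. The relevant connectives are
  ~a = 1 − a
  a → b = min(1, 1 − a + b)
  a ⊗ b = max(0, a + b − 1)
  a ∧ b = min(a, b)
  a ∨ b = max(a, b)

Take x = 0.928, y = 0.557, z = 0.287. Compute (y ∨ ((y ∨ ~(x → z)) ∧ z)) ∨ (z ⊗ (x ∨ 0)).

0.557

x → z = min(1, 1 − 0.928 + 0.287) = min(1, 0.359) = 0.359
~(x → z) = 1 − 0.359 = 0.641
y ∨ ~(x → z) = max(0.557, 0.641) = 0.641
(y ∨ ~(x → z)) ∧ z = min(0.641, 0.287) = 0.287
y ∨ ((y ∨ ~(x → z)) ∧ z) = max(0.557, 0.287) = 0.557
x ∨ 0 = max(0.928, 0.000) = 0.928
z ⊗ (x ∨ 0) = max(0, 0.287 + 0.928 − 1) = max(0, 0.215) = 0.215
(y ∨ ((y ∨ ~(x → z)) ∧ z)) ∨ (z ⊗ (x ∨ 0)) = max(0.557, 0.215) = 0.557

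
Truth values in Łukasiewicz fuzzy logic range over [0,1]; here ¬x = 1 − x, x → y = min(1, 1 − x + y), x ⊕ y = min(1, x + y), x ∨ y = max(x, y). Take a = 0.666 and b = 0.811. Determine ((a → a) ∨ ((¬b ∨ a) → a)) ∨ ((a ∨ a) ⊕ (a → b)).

1.000

a → a = min(1, 1 − 0.666 + 0.666) = min(1, 1.000) = 1.000
¬b = 1 − 0.811 = 0.189
¬b ∨ a = max(0.189, 0.666) = 0.666
(¬b ∨ a) → a = min(1, 1 − 0.666 + 0.666) = min(1, 1.000) = 1.000
(a → a) ∨ ((¬b ∨ a) → a) = max(1.000, 1.000) = 1.000
a ∨ a = max(0.666, 0.666) = 0.666
a → b = min(1, 1 − 0.666 + 0.811) = min(1, 1.145) = 1.000
(a ∨ a) ⊕ (a → b) = min(1, 0.666 + 1.000) = min(1, 1.666) = 1.000
((a → a) ∨ ((¬b ∨ a) → a)) ∨ ((a ∨ a) ⊕ (a → b)) = max(1.000, 1.000) = 1.000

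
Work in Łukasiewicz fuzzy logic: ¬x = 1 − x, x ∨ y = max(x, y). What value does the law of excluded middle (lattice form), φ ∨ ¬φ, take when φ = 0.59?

¬φ = 1 − 0.59 = 0.41
φ ∨ ¬φ = max(0.59, 0.41) = 0.59
(The value 0.59 < 1 shows this instance is not satisfied; not a Ł∞-tautology — its value is max(a, 1−a).)

0.59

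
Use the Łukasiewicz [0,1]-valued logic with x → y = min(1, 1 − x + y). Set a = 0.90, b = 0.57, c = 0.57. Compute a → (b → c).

1.00

b → c = min(1, 1 − 0.57 + 0.57) = min(1, 1.00) = 1.00
a → (b → c) = min(1, 1 − 0.90 + 1.00) = min(1, 1.10) = 1.00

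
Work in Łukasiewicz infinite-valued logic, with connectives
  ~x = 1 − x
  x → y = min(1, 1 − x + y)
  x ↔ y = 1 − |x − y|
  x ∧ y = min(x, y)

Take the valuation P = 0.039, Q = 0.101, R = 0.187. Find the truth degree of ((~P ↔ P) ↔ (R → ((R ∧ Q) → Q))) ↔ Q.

~P = 1 − 0.039 = 0.961
~P ↔ P = 1 − |0.961 − 0.039| = 1 − 0.922 = 0.078
R ∧ Q = min(0.187, 0.101) = 0.101
(R ∧ Q) → Q = min(1, 1 − 0.101 + 0.101) = min(1, 1.000) = 1.000
R → ((R ∧ Q) → Q) = min(1, 1 − 0.187 + 1.000) = min(1, 1.813) = 1.000
(~P ↔ P) ↔ (R → ((R ∧ Q) → Q)) = 1 − |0.078 − 1.000| = 1 − 0.922 = 0.078
((~P ↔ P) ↔ (R → ((R ∧ Q) → Q))) ↔ Q = 1 − |0.078 − 0.101| = 1 − 0.023 = 0.977

0.977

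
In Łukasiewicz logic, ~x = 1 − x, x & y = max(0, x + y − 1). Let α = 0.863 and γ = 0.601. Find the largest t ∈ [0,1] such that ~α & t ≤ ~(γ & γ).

1.000

~α = 1 − 0.863 = 0.137
So the left factor is ~α = 0.137.
γ & γ = max(0, 0.601 + 0.601 − 1) = max(0, 0.202) = 0.202
~(γ & γ) = 1 − 0.202 = 0.798
So the right-hand bound is ~(γ & γ) = 0.798.
The residuum of the Łukasiewicz t-norm gives the supremum: min(1, 1 − 0.137 + 0.798).
1 − 0.137 + 0.798 = 1.661, so t = min(1, 1.661) = 1.000.
Check: 0.137 & 1.000 = max(0, 0.137) = 0.137 ≤ 0.798.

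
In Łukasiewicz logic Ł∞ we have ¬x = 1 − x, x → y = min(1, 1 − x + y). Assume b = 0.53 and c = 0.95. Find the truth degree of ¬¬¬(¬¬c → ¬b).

0.48

¬c = 1 − 0.95 = 0.05
¬¬c = 1 − 0.05 = 0.95
¬b = 1 − 0.53 = 0.47
¬¬c → ¬b = min(1, 1 − 0.95 + 0.47) = min(1, 0.52) = 0.52
¬(¬¬c → ¬b) = 1 − 0.52 = 0.48
¬¬(¬¬c → ¬b) = 1 − 0.48 = 0.52
¬¬¬(¬¬c → ¬b) = 1 − 0.52 = 0.48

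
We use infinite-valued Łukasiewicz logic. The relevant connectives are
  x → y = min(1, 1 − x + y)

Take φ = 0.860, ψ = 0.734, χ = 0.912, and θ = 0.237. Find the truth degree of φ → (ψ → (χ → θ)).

0.731

χ → θ = min(1, 1 − 0.912 + 0.237) = min(1, 0.325) = 0.325
ψ → (χ → θ) = min(1, 1 − 0.734 + 0.325) = min(1, 0.591) = 0.591
φ → (ψ → (χ → θ)) = min(1, 1 − 0.860 + 0.591) = min(1, 0.731) = 0.731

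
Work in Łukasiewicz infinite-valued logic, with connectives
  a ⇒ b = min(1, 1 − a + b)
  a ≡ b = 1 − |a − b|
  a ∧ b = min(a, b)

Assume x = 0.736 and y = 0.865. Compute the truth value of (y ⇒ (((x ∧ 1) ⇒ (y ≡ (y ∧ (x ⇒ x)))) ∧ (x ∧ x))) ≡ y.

0.994

x ∧ 1 = min(0.736, 1.000) = 0.736
x ⇒ x = min(1, 1 − 0.736 + 0.736) = min(1, 1.000) = 1.000
y ∧ (x ⇒ x) = min(0.865, 1.000) = 0.865
y ≡ (y ∧ (x ⇒ x)) = 1 − |0.865 − 0.865| = 1 − 0.000 = 1.000
(x ∧ 1) ⇒ (y ≡ (y ∧ (x ⇒ x))) = min(1, 1 − 0.736 + 1.000) = min(1, 1.264) = 1.000
x ∧ x = min(0.736, 0.736) = 0.736
((x ∧ 1) ⇒ (y ≡ (y ∧ (x ⇒ x)))) ∧ (x ∧ x) = min(1.000, 0.736) = 0.736
y ⇒ (((x ∧ 1) ⇒ (y ≡ (y ∧ (x ⇒ x)))) ∧ (x ∧ x)) = min(1, 1 − 0.865 + 0.736) = min(1, 0.871) = 0.871
(y ⇒ (((x ∧ 1) ⇒ (y ≡ (y ∧ (x ⇒ x)))) ∧ (x ∧ x))) ≡ y = 1 − |0.871 − 0.865| = 1 − 0.006 = 0.994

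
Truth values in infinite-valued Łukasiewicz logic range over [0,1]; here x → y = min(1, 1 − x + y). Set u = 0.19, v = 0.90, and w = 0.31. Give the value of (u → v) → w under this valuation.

0.31

u → v = min(1, 1 − 0.19 + 0.90) = min(1, 1.71) = 1.00
(u → v) → w = min(1, 1 − 1.00 + 0.31) = min(1, 0.31) = 0.31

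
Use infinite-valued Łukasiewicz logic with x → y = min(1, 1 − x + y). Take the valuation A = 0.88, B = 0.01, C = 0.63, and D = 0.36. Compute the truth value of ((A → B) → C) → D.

0.36

A → B = min(1, 1 − 0.88 + 0.01) = min(1, 0.13) = 0.13
(A → B) → C = min(1, 1 − 0.13 + 0.63) = min(1, 1.50) = 1.00
((A → B) → C) → D = min(1, 1 − 1.00 + 0.36) = min(1, 0.36) = 0.36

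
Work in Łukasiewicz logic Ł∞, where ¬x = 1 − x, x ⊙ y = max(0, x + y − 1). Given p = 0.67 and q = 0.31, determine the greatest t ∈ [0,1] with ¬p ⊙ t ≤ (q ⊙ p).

0.67

¬p = 1 − 0.67 = 0.33
So the left factor is ¬p = 0.33.
q ⊙ p = max(0, 0.31 + 0.67 − 1) = max(0, -0.02) = 0.00
So the right-hand bound is q ⊙ p = 0.00.
The residuum of the Łukasiewicz t-norm gives the supremum: min(1, 1 − 0.33 + 0.00).
1 − 0.33 + 0.00 = 0.67, so t = min(1, 0.67) = 0.67.
Check: 0.33 ⊙ 0.67 = max(0, 0.00) = 0.00 ≤ 0.00.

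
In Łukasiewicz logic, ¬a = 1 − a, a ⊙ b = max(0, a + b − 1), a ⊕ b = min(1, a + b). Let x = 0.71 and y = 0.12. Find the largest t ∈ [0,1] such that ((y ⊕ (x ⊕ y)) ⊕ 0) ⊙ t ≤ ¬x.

0.34

x ⊕ y = min(1, 0.71 + 0.12) = min(1, 0.83) = 0.83
y ⊕ (x ⊕ y) = min(1, 0.12 + 0.83) = min(1, 0.95) = 0.95
(y ⊕ (x ⊕ y)) ⊕ 0 = min(1, 0.95 + 0.00) = min(1, 0.95) = 0.95
So the left factor is (y ⊕ (x ⊕ y)) ⊕ 0 = 0.95.
¬x = 1 − 0.71 = 0.29
So the right-hand bound is ¬x = 0.29.
The residuum of the Łukasiewicz t-norm gives the supremum: min(1, 1 − 0.95 + 0.29).
1 − 0.95 + 0.29 = 0.34, so t = min(1, 0.34) = 0.34.
Check: 0.95 ⊙ 0.34 = max(0, 0.29) = 0.29 ≤ 0.29.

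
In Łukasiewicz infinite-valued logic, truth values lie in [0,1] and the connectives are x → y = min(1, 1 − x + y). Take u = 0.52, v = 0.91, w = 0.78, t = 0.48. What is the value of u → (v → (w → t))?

w → t = min(1, 1 − 0.78 + 0.48) = min(1, 0.70) = 0.70
v → (w → t) = min(1, 1 − 0.91 + 0.70) = min(1, 0.79) = 0.79
u → (v → (w → t)) = min(1, 1 − 0.52 + 0.79) = min(1, 1.27) = 1.00

1.00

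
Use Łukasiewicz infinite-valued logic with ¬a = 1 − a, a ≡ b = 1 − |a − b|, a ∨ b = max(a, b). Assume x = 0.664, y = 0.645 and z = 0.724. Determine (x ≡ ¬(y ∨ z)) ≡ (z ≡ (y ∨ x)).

y ∨ z = max(0.645, 0.724) = 0.724
¬(y ∨ z) = 1 − 0.724 = 0.276
x ≡ ¬(y ∨ z) = 1 − |0.664 − 0.276| = 1 − 0.388 = 0.612
y ∨ x = max(0.645, 0.664) = 0.664
z ≡ (y ∨ x) = 1 − |0.724 − 0.664| = 1 − 0.060 = 0.940
(x ≡ ¬(y ∨ z)) ≡ (z ≡ (y ∨ x)) = 1 − |0.612 − 0.940| = 1 − 0.328 = 0.672

0.672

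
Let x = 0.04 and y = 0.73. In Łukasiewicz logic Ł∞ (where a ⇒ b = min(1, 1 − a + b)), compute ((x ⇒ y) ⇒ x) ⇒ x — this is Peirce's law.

1.00

x ⇒ y = min(1, 1 − 0.04 + 0.73) = min(1, 1.69) = 1.00
(x ⇒ y) ⇒ x = min(1, 1 − 1.00 + 0.04) = min(1, 0.04) = 0.04
((x ⇒ y) ⇒ x) ⇒ x = min(1, 1 − 0.04 + 0.04) = min(1, 1.00) = 1.00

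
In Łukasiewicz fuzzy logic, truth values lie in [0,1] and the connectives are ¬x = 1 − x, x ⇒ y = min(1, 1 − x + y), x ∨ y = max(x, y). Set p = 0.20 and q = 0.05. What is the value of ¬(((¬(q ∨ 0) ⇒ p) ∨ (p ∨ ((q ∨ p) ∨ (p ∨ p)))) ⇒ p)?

0.05

q ∨ 0 = max(0.05, 0.00) = 0.05
¬(q ∨ 0) = 1 − 0.05 = 0.95
¬(q ∨ 0) ⇒ p = min(1, 1 − 0.95 + 0.20) = min(1, 0.25) = 0.25
q ∨ p = max(0.05, 0.20) = 0.20
p ∨ p = max(0.20, 0.20) = 0.20
(q ∨ p) ∨ (p ∨ p) = max(0.20, 0.20) = 0.20
p ∨ ((q ∨ p) ∨ (p ∨ p)) = max(0.20, 0.20) = 0.20
(¬(q ∨ 0) ⇒ p) ∨ (p ∨ ((q ∨ p) ∨ (p ∨ p))) = max(0.25, 0.20) = 0.25
((¬(q ∨ 0) ⇒ p) ∨ (p ∨ ((q ∨ p) ∨ (p ∨ p)))) ⇒ p = min(1, 1 − 0.25 + 0.20) = min(1, 0.95) = 0.95
¬(((¬(q ∨ 0) ⇒ p) ∨ (p ∨ ((q ∨ p) ∨ (p ∨ p)))) ⇒ p) = 1 − 0.95 = 0.05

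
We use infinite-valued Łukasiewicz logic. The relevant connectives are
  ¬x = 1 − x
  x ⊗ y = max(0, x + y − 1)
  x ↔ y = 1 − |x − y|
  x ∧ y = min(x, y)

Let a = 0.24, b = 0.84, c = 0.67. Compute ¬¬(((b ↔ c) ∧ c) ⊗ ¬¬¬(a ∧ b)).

b ↔ c = 1 − |0.84 − 0.67| = 1 − 0.17 = 0.83
(b ↔ c) ∧ c = min(0.83, 0.67) = 0.67
a ∧ b = min(0.24, 0.84) = 0.24
¬(a ∧ b) = 1 − 0.24 = 0.76
¬¬(a ∧ b) = 1 − 0.76 = 0.24
¬¬¬(a ∧ b) = 1 − 0.24 = 0.76
((b ↔ c) ∧ c) ⊗ ¬¬¬(a ∧ b) = max(0, 0.67 + 0.76 − 1) = max(0, 0.43) = 0.43
¬(((b ↔ c) ∧ c) ⊗ ¬¬¬(a ∧ b)) = 1 − 0.43 = 0.57
¬¬(((b ↔ c) ∧ c) ⊗ ¬¬¬(a ∧ b)) = 1 − 0.57 = 0.43

0.43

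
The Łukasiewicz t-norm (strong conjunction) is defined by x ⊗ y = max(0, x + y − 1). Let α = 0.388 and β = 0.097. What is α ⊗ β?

α ⊗ β = max(0, 0.388 + 0.097 − 1) = max(0, -0.515) = 0.000
For comparison, the Gödel (minimum) t-norm min(x, y) would give 0.097.

0.000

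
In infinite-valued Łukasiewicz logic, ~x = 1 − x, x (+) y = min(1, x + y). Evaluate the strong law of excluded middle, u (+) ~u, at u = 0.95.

~u = 1 − 0.95 = 0.05
u (+) ~u = min(1, 0.95 + 0.05) = min(1, 1.00) = 1.00
(As expected: always 1 in Ł∞ since a ⊕ (1−a) = 1.)

1.00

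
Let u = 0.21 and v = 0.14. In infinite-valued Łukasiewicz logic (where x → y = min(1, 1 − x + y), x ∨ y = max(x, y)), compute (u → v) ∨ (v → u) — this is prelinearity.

1.00

u → v = min(1, 1 − 0.21 + 0.14) = min(1, 0.93) = 0.93
v → u = min(1, 1 − 0.14 + 0.21) = min(1, 1.07) = 1.00
(u → v) ∨ (v → u) = max(0.93, 1.00) = 1.00
(As expected: a Ł∞-tautology — holds in every MV-chain.)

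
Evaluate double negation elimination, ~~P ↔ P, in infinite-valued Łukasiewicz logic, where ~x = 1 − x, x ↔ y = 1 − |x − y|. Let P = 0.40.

1.00

~P = 1 − 0.40 = 0.60
~~P = 1 − 0.60 = 0.40
~~P ↔ P = 1 − |0.40 − 0.40| = 1 − 0.00 = 1.00
(As expected: always 1 in Ł∞ since negation is involutive.)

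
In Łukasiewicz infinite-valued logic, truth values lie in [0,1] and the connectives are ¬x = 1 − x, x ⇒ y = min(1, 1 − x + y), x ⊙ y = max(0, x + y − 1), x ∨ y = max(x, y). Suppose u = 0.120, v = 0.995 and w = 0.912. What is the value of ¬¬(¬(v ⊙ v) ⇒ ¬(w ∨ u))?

1.000

v ⊙ v = max(0, 0.995 + 0.995 − 1) = max(0, 0.990) = 0.990
¬(v ⊙ v) = 1 − 0.990 = 0.010
w ∨ u = max(0.912, 0.120) = 0.912
¬(w ∨ u) = 1 − 0.912 = 0.088
¬(v ⊙ v) ⇒ ¬(w ∨ u) = min(1, 1 − 0.010 + 0.088) = min(1, 1.078) = 1.000
¬(¬(v ⊙ v) ⇒ ¬(w ∨ u)) = 1 − 1.000 = 0.000
¬¬(¬(v ⊙ v) ⇒ ¬(w ∨ u)) = 1 − 0.000 = 1.000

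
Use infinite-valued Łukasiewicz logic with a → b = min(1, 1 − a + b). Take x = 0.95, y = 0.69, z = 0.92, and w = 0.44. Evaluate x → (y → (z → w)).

0.88

z → w = min(1, 1 − 0.92 + 0.44) = min(1, 0.52) = 0.52
y → (z → w) = min(1, 1 − 0.69 + 0.52) = min(1, 0.83) = 0.83
x → (y → (z → w)) = min(1, 1 − 0.95 + 0.83) = min(1, 0.88) = 0.88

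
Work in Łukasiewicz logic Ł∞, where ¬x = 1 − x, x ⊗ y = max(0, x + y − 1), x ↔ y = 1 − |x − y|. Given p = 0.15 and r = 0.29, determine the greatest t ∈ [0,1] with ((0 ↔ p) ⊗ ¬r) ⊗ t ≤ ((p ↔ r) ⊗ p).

0.45

0 ↔ p = 1 − |0.00 − 0.15| = 1 − 0.15 = 0.85
¬r = 1 − 0.29 = 0.71
(0 ↔ p) ⊗ ¬r = max(0, 0.85 + 0.71 − 1) = max(0, 0.56) = 0.56
So the left factor is (0 ↔ p) ⊗ ¬r = 0.56.
p ↔ r = 1 − |0.15 − 0.29| = 1 − 0.14 = 0.86
(p ↔ r) ⊗ p = max(0, 0.86 + 0.15 − 1) = max(0, 0.01) = 0.01
So the right-hand bound is (p ↔ r) ⊗ p = 0.01.
The residuum of the Łukasiewicz t-norm gives the supremum: min(1, 1 − 0.56 + 0.01).
1 − 0.56 + 0.01 = 0.45, so t = min(1, 0.45) = 0.45.
Check: 0.56 ⊗ 0.45 = max(0, 0.01) = 0.01 ≤ 0.01.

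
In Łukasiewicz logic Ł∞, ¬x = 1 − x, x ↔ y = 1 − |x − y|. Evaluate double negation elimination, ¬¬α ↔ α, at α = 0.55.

1.00

¬α = 1 − 0.55 = 0.45
¬¬α = 1 − 0.45 = 0.55
¬¬α ↔ α = 1 − |0.55 − 0.55| = 1 − 0.00 = 1.00
(As expected: always 1 in Ł∞ since negation is involutive.)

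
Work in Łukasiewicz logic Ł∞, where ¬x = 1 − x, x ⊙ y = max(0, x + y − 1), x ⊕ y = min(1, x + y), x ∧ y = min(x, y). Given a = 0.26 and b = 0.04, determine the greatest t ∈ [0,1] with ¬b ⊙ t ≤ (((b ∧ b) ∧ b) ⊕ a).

¬b = 1 − 0.04 = 0.96
So the left factor is ¬b = 0.96.
b ∧ b = min(0.04, 0.04) = 0.04
(b ∧ b) ∧ b = min(0.04, 0.04) = 0.04
((b ∧ b) ∧ b) ⊕ a = min(1, 0.04 + 0.26) = min(1, 0.30) = 0.30
So the right-hand bound is ((b ∧ b) ∧ b) ⊕ a = 0.30.
The residuum of the Łukasiewicz t-norm gives the supremum: min(1, 1 − 0.96 + 0.30).
1 − 0.96 + 0.30 = 0.34, so t = min(1, 0.34) = 0.34.
Check: 0.96 ⊙ 0.34 = max(0, 0.30) = 0.30 ≤ 0.30.

0.34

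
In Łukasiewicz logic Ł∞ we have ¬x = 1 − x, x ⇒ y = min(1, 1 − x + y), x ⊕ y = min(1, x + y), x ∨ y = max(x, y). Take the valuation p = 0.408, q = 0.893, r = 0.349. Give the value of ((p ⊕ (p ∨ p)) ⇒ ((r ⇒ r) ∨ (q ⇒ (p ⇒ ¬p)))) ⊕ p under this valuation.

1.000

p ∨ p = max(0.408, 0.408) = 0.408
p ⊕ (p ∨ p) = min(1, 0.408 + 0.408) = min(1, 0.816) = 0.816
r ⇒ r = min(1, 1 − 0.349 + 0.349) = min(1, 1.000) = 1.000
¬p = 1 − 0.408 = 0.592
p ⇒ ¬p = min(1, 1 − 0.408 + 0.592) = min(1, 1.184) = 1.000
q ⇒ (p ⇒ ¬p) = min(1, 1 − 0.893 + 1.000) = min(1, 1.107) = 1.000
(r ⇒ r) ∨ (q ⇒ (p ⇒ ¬p)) = max(1.000, 1.000) = 1.000
(p ⊕ (p ∨ p)) ⇒ ((r ⇒ r) ∨ (q ⇒ (p ⇒ ¬p))) = min(1, 1 − 0.816 + 1.000) = min(1, 1.184) = 1.000
((p ⊕ (p ∨ p)) ⇒ ((r ⇒ r) ∨ (q ⇒ (p ⇒ ¬p)))) ⊕ p = min(1, 1.000 + 0.408) = min(1, 1.408) = 1.000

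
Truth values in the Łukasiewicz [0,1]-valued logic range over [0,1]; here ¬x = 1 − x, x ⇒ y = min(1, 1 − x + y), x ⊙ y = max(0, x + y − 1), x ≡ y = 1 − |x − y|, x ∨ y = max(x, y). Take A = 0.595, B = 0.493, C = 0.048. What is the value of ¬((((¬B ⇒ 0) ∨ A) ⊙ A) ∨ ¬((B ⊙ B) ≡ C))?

¬B = 1 − 0.493 = 0.507
¬B ⇒ 0 = min(1, 1 − 0.507 + 0.000) = min(1, 0.493) = 0.493
(¬B ⇒ 0) ∨ A = max(0.493, 0.595) = 0.595
((¬B ⇒ 0) ∨ A) ⊙ A = max(0, 0.595 + 0.595 − 1) = max(0, 0.190) = 0.190
B ⊙ B = max(0, 0.493 + 0.493 − 1) = max(0, -0.014) = 0.000
(B ⊙ B) ≡ C = 1 − |0.000 − 0.048| = 1 − 0.048 = 0.952
¬((B ⊙ B) ≡ C) = 1 − 0.952 = 0.048
(((¬B ⇒ 0) ∨ A) ⊙ A) ∨ ¬((B ⊙ B) ≡ C) = max(0.190, 0.048) = 0.190
¬((((¬B ⇒ 0) ∨ A) ⊙ A) ∨ ¬((B ⊙ B) ≡ C)) = 1 − 0.190 = 0.810

0.810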